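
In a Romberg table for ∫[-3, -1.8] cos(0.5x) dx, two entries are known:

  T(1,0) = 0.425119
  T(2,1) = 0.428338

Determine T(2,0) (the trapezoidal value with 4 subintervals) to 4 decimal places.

From T(2,1) = (4·T(2,0) − T(1,0))/3, solve for T(2,0):
4·T(2,0) = 3·0.428338 + 0.425119 = 1.710133
T(2,0) = 0.427533

0.4275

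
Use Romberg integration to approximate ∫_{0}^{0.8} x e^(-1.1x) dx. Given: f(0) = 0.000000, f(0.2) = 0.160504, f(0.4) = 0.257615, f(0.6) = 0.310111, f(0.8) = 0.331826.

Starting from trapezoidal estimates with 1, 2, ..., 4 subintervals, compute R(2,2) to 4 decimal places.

R(0,0) (trapezoid, 1 panel, h=0.8000): 0.132730
R(1,0) (trapezoid, 2 panels, h=0.4000): 0.169411
R(2,0) (trapezoid, 4 panels, h=0.2000): 0.178829
R(1,1) = 0.169411 + (0.169411 − 0.132730)/3 = 0.181638
R(2,1) = 0.178829 + (0.178829 − 0.169411)/3 = 0.181968
R(2,2) = 0.181968 + (0.181968 − 0.181638)/15 = 0.181990

0.1820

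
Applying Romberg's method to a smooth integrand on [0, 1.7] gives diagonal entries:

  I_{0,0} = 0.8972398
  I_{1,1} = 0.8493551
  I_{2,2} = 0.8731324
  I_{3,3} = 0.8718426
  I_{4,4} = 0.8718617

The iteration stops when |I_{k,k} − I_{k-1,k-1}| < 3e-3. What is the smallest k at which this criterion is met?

|I_{1,1} − I_{0,0}| = 0.0478847 ≥ 3e-3
|I_{2,2} − I_{1,1}| = 0.0237773 ≥ 3e-3
|I_{3,3} − I_{2,2}| = 0.0012898 < 3e-3

k = 3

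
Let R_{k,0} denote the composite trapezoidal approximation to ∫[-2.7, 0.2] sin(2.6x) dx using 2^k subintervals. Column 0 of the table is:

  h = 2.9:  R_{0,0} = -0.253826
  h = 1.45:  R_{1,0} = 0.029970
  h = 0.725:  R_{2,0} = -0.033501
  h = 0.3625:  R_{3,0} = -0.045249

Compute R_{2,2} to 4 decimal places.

Richardson extrapolation on the trapezoidal column (denominator 4−1=3):
R_{1,1} = 0.029970 + (0.029970 − (-0.253826))/3 = 0.124569
R_{2,1} = -0.033501 + (-0.033501 − 0.029970)/3 = -0.054658
R_{2,2} = (16·(-0.054658) − 0.124569) / 15 = -0.066606
(Column j=1 coincides with Simpson's rule on the same nodes.)

-0.0666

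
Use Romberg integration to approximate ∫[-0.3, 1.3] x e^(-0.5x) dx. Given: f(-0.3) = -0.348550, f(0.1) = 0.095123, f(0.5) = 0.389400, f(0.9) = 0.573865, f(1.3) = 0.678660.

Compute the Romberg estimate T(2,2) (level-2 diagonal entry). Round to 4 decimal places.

0.5047

T(0,0) (trapezoid, 1 panel, h=1.6000): 0.264088
T(1,0) (trapezoid, 2 panels, h=0.8000): 0.443564
T(2,0) (trapezoid, 4 panels, h=0.4000): 0.489377
T(1,1) = 0.443564 + (0.443564 − 0.264088)/3 = 0.503389
T(2,1) = 0.489377 + (0.489377 − 0.443564)/3 = 0.504648
T(2,2) = 0.504648 + (0.504648 − 0.503389)/15 = 0.504732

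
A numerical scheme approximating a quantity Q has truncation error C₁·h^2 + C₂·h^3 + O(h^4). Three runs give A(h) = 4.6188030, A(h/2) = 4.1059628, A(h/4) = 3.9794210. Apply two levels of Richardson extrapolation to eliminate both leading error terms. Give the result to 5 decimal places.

First eliminate the h^2 term (factor 2^2 = 4):
  B₁ = (4·4.1059628 − 4.6188030)/3 = 3.9350161
  B₂ = (4·3.9794210 − 4.1059628)/3 = 3.9372404
Then eliminate the h^3 term (factor 2^3 = 8):
  (8·3.9372404 − 3.9350161)/7 = 3.9375582

3.93756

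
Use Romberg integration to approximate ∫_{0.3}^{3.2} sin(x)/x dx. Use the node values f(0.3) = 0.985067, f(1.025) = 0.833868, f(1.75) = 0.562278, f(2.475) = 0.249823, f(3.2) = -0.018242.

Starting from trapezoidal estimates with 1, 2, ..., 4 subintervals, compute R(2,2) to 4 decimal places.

R(0,0) (trapezoid, 1 panel, h=2.9000): 1.401896
R(1,0) (trapezoid, 2 panels, h=1.4500): 1.516251
R(2,0) (trapezoid, 4 panels, h=0.7250): 1.543802
R(1,1) = 1.516251 + (1.516251 − 1.401896)/3 = 1.554369
R(2,1) = 1.543802 + (1.543802 − 1.516251)/3 = 1.552986
R(2,2) = 1.552986 + (1.552986 − 1.554369)/15 = 1.552894

1.5529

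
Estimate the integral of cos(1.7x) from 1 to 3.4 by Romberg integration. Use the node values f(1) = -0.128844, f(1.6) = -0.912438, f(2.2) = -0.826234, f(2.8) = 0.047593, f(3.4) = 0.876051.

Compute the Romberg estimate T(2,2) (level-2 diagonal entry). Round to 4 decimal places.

-0.8629

T(0,0) (trapezoid, 1 panel, h=2.4000): 0.896648
T(1,0) (trapezoid, 2 panels, h=1.2000): -0.543157
T(2,0) (trapezoid, 4 panels, h=0.6000): -0.790485
T(1,1) = -0.543157 + (-0.543157 − 0.896648)/3 = -1.023092
T(2,1) = -0.790485 + (-0.790485 − (-0.543157))/3 = -0.872928
T(2,2) = -0.872928 + (-0.872928 − (-1.023092))/15 = -0.862917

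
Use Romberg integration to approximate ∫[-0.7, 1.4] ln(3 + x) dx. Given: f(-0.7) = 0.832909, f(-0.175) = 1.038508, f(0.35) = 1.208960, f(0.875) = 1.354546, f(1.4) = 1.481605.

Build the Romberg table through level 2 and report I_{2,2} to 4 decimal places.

I_{0,0} (trapezoid, 1 panel, h=2.1000): 2.430240
I_{1,0} (trapezoid, 2 panels, h=1.0500): 2.484528
I_{2,0} (trapezoid, 4 panels, h=0.5250): 2.498617
I_{1,1} = 2.484528 + (2.484528 − 2.430240)/3 = 2.502624
I_{2,1} = 2.498617 + (2.498617 − 2.484528)/3 = 2.503313
I_{2,2} = 2.503313 + (2.503313 − 2.502624)/15 = 2.503359

2.5034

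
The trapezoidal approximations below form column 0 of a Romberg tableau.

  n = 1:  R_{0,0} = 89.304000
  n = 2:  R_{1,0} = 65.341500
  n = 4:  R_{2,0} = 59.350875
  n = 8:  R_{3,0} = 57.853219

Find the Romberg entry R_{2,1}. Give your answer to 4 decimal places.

57.3540

Richardson extrapolation on the trapezoidal column (denominator 4−1=3):
R_{2,1} = (4·59.350875 − 65.341500) / 3 = 57.354000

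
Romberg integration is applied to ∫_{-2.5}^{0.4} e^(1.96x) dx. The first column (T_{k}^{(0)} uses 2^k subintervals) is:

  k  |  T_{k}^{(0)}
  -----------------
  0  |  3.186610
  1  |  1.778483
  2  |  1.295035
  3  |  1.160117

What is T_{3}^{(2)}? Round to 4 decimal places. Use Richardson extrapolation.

1.1139

Richardson extrapolation on the trapezoidal column (denominator 4−1=3):
T_{2}^{(1)} = 1.295035 + (1.295035 − 1.778483)/3 = 1.133886
T_{3}^{(1)} = 1.160117 + (1.160117 − 1.295035)/3 = 1.115144
T_{3}^{(2)} = 1.115144 + (1.115144 − 1.133886)/15 = 1.113895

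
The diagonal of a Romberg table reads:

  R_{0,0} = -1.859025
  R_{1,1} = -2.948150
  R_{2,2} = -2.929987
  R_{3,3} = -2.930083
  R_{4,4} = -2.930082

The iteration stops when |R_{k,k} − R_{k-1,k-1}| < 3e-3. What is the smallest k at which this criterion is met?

k = 3

|R_{1,1} − R_{0,0}| = 1.089125 ≥ 3e-3
|R_{2,2} − R_{1,1}| = 0.018163 ≥ 3e-3
|R_{3,3} − R_{2,2}| = 0.000096 < 3e-3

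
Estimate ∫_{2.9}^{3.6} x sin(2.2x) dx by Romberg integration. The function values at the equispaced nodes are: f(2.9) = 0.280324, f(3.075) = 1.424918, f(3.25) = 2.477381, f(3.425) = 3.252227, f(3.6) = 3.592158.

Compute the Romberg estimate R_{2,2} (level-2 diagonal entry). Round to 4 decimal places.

R_{0,0} (trapezoid, 1 panel, h=0.7000): 1.355369
R_{1,0} (trapezoid, 2 panels, h=0.3500): 1.544768
R_{2,0} (trapezoid, 4 panels, h=0.1750): 1.590884
R_{1,1} = 1.544768 + (1.544768 − 1.355369)/3 = 1.607901
R_{2,1} = 1.590884 + (1.590884 − 1.544768)/3 = 1.606256
R_{2,2} = 1.606256 + (1.606256 − 1.607901)/15 = 1.606146

1.6061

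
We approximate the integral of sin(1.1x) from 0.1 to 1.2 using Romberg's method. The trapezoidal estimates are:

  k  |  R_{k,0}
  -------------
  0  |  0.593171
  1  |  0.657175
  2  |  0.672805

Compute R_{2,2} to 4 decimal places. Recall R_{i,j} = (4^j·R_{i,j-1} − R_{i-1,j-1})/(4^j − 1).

0.6780

Richardson extrapolation on the trapezoidal column (denominator 4−1=3):
R_{1,1} = (4·0.657175 − 0.593171) / 3 = 0.678510
R_{2,1} = 0.672805 + (0.672805 − 0.657175)/3 = 0.678015
R_{2,2} = (16·0.678015 − 0.678510) / 15 = 0.677982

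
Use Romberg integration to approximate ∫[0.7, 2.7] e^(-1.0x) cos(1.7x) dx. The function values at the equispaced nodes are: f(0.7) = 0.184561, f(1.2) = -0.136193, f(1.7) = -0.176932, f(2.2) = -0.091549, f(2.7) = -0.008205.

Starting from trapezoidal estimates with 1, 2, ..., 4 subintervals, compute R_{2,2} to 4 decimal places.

-0.1817

R_{0,0} (trapezoid, 1 panel, h=2.0000): 0.176356
R_{1,0} (trapezoid, 2 panels, h=1.0000): -0.088754
R_{2,0} (trapezoid, 4 panels, h=0.5000): -0.158248
R_{1,1} = -0.088754 + (-0.088754 − 0.176356)/3 = -0.177124
R_{2,1} = -0.158248 + (-0.158248 − (-0.088754))/3 = -0.181413
R_{2,2} = -0.181413 + (-0.181413 − (-0.177124))/15 = -0.181699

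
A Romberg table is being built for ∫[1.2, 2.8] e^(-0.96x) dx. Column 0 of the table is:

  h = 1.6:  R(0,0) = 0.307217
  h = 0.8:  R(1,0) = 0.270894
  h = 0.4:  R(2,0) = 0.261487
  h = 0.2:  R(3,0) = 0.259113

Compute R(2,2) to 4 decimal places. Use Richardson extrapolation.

R(1,1) = 0.270894 + (0.270894 − 0.307217)/3 = 0.258786
R(2,1) = (4·0.261487 − 0.270894) / 3 = 0.258351
R(2,2) = (16·0.258351 − 0.258786) / 15 = 0.258322
(Column j=1 coincides with Simpson's rule on the same nodes.)

0.2583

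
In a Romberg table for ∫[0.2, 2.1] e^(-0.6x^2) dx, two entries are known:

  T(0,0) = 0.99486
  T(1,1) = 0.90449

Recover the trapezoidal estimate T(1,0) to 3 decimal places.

From T(1,1) = (4·T(1,0) − T(0,0))/3, solve for T(1,0):
4·T(1,0) = 3·0.90449 + 0.99486 = 3.70833
T(1,0) = 0.92708

0.927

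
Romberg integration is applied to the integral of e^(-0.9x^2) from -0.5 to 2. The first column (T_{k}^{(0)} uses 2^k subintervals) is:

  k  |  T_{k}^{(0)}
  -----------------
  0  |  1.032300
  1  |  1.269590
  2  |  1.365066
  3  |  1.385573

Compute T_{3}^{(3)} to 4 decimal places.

1.3920

T_{1}^{(1)} = 1.269590 + (1.269590 − 1.032300)/3 = 1.348687
T_{2}^{(1)} = (4·1.365066 − 1.269590) / 3 = 1.396891
T_{3}^{(1)} = 1.385573 + (1.385573 − 1.365066)/3 = 1.392409
T_{2}^{(2)} = (16·1.396891 − 1.348687) / 15 = 1.400105
T_{3}^{(2)} = (16·1.392409 − 1.396891) / 15 = 1.392110
T_{3}^{(3)} = 1.392110 + (1.392110 − 1.400105)/63 = 1.391983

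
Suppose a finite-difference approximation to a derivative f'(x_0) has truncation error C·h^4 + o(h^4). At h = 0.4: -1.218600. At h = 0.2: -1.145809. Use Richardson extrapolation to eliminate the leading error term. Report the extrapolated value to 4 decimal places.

-1.1410

The leading error scales as h^4; refining by a factor of 2 reduces it by 2^4 = 16.
Extrapolated value = (16·A(h/2) − A(h)) / (16 − 1)
= (16·(-1.145809) − (-1.218600)) / 15
= -17.114344 / 15 = -1.140956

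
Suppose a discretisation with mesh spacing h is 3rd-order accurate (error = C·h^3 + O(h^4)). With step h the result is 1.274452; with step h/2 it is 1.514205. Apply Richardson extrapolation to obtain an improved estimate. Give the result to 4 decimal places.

Extrapolated value = (8·A(h/2) − A(h)) / (8 − 1)
= (8·1.514205 − 1.274452) / 7
= 10.839188 / 7 = 1.548455

1.5485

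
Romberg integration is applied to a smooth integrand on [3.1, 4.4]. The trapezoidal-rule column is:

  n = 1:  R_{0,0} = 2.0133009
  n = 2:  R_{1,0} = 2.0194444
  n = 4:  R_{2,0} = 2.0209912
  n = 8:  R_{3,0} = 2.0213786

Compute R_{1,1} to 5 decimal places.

2.02149

R_{1,1} = (4·2.0194444 − 2.0133009) / 3 = 2.0214922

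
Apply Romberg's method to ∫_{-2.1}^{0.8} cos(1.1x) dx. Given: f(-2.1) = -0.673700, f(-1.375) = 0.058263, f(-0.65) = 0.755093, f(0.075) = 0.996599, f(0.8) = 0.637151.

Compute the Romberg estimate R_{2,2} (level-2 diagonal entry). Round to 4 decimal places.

R_{0,0} (trapezoid, 1 panel, h=2.9000): -0.052996
R_{1,0} (trapezoid, 2 panels, h=1.4500): 1.068387
R_{2,0} (trapezoid, 4 panels, h=0.7250): 1.298968
R_{1,1} = 1.068387 + (1.068387 − (-0.052996))/3 = 1.442181
R_{2,1} = 1.298968 + (1.298968 − 1.068387)/3 = 1.375828
R_{2,2} = 1.375828 + (1.375828 − 1.442181)/15 = 1.371404

1.3714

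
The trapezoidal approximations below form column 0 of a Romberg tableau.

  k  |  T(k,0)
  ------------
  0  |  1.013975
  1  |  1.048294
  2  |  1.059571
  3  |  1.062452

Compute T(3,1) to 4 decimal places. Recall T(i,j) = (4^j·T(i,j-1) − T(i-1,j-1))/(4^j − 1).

1.0634

Richardson extrapolation on the trapezoidal column (denominator 4−1=3):
T(3,1) = 1.062452 + (1.062452 − 1.059571)/3 = 1.063412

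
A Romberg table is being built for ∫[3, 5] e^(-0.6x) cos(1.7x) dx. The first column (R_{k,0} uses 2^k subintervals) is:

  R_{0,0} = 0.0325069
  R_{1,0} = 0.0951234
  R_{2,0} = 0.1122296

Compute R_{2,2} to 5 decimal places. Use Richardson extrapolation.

0.11806

Richardson extrapolation on the trapezoidal column (denominator 4−1=3):
R_{1,1} = 0.0951234 + (0.0951234 − 0.0325069)/3 = 0.1159956
R_{2,1} = 0.1122296 + (0.1122296 − 0.0951234)/3 = 0.1179317
R_{2,2} = 0.1179317 + (0.1179317 − 0.1159956)/15 = 0.1180608
(Column j=1 coincides with Simpson's rule on the same nodes.)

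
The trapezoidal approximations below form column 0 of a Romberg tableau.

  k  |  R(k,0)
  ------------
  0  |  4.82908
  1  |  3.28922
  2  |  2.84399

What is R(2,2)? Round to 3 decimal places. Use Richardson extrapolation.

2.690

Richardson extrapolation on the trapezoidal column (denominator 4−1=3):
R(1,1) = (4·3.28922 − 4.82908) / 3 = 2.77593
R(2,1) = (4·2.84399 − 3.28922) / 3 = 2.69558
R(2,2) = 2.69558 + (2.69558 − 2.77593)/15 = 2.69022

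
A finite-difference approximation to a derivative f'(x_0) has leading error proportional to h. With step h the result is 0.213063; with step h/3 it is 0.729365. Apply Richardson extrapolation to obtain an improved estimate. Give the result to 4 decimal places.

The leading error scales as h; refining by a factor of 3 reduces it by 3^1 = 3.
Extrapolated value = (3·A(h/3) − A(h)) / (3 − 1)
= (3·0.729365 − 0.213063) / 2
= 1.975032 / 2 = 0.987516

0.9875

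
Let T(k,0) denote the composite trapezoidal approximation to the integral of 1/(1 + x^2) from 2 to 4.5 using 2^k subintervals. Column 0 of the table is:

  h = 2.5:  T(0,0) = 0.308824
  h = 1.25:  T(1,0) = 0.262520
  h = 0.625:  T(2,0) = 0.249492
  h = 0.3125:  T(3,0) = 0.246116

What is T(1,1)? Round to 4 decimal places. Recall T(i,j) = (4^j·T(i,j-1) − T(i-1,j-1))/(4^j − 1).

0.2471

Richardson extrapolation on the trapezoidal column (denominator 4−1=3):
T(1,1) = 0.262520 + (0.262520 − 0.308824)/3 = 0.247085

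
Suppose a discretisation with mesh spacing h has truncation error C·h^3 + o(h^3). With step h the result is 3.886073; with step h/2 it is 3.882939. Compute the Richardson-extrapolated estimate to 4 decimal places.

The leading error scales as h^3; refining by a factor of 2 reduces it by 2^3 = 8.
Extrapolated value = (8·A(h/2) − A(h)) / (8 − 1)
= (8·3.882939 − 3.886073) / 7
= 27.177439 / 7 = 3.882491

3.8825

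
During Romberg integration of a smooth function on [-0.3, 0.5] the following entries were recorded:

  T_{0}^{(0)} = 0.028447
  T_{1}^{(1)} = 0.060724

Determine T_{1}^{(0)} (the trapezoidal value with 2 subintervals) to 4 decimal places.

From T_{1}^{(1)} = (4·T_{1}^{(0)} − T_{0}^{(0)})/3, solve for T_{1}^{(0)}:
4·T_{1}^{(0)} = 3·0.060724 + 0.028447 = 0.210619
T_{1}^{(0)} = 0.052655

0.0527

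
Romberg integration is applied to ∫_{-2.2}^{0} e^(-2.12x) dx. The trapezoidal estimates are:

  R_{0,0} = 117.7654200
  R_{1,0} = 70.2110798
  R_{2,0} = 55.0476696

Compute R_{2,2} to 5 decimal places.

Richardson extrapolation on the trapezoidal column (denominator 4−1=3):
R_{1,1} = 70.2110798 + (70.2110798 − 117.7654200)/3 = 54.3596331
R_{2,1} = 55.0476696 + (55.0476696 − 70.2110798)/3 = 49.9931995
R_{2,2} = 49.9931995 + (49.9931995 − 54.3596331)/15 = 49.7021039
(Column j=1 coincides with Simpson's rule on the same nodes.)

49.70210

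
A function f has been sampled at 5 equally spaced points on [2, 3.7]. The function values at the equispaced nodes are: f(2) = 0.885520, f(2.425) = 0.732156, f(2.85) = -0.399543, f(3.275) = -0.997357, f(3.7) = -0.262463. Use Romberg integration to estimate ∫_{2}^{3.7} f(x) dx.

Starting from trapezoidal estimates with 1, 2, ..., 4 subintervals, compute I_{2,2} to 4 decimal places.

I_{0,0} (trapezoid, 1 panel, h=1.7000): 0.529598
I_{1,0} (trapezoid, 2 panels, h=0.8500): -0.074812
I_{2,0} (trapezoid, 4 panels, h=0.4250): -0.150117
I_{1,1} = -0.074812 + (-0.074812 − 0.529598)/3 = -0.276282
I_{2,1} = -0.150117 + (-0.150117 − (-0.074812))/3 = -0.175219
I_{2,2} = -0.175219 + (-0.175219 − (-0.276282))/15 = -0.168481

-0.1685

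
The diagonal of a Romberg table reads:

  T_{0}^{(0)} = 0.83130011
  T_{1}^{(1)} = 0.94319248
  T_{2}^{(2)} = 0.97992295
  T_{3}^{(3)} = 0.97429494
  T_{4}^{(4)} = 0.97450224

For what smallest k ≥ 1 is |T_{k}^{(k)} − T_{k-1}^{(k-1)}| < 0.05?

k = 2

|T_{1}^{(1)} − T_{0}^{(0)}| = 0.11189237 ≥ 0.05
|T_{2}^{(2)} − T_{1}^{(1)}| = 0.03673047 < 0.05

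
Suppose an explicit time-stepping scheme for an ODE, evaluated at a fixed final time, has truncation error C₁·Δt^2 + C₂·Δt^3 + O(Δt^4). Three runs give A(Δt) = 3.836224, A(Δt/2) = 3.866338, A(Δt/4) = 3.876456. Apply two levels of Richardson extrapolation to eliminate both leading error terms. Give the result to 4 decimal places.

First eliminate the Δt^2 term (factor 2^2 = 4):
  B₁ = (4·3.866338 − 3.836224)/3 = 3.876376
  B₂ = (4·3.876456 − 3.866338)/3 = 3.879829
Then eliminate the Δt^3 term (factor 2^3 = 8):
  (8·3.879829 − 3.876376)/7 = 3.880322

3.8803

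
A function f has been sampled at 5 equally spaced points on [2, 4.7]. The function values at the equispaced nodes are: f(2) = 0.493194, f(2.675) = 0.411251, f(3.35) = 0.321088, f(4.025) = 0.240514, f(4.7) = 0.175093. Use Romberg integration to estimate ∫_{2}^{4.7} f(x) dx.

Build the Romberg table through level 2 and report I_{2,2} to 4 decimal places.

I_{0,0} (trapezoid, 1 panel, h=2.7000): 0.902187
I_{1,0} (trapezoid, 2 panels, h=1.3500): 0.884563
I_{2,0} (trapezoid, 4 panels, h=0.6750): 0.882223
I_{1,1} = 0.884563 + (0.884563 − 0.902187)/3 = 0.878688
I_{2,1} = 0.882223 + (0.882223 − 0.884563)/3 = 0.881443
I_{2,2} = 0.881443 + (0.881443 − 0.878688)/15 = 0.881627

0.8816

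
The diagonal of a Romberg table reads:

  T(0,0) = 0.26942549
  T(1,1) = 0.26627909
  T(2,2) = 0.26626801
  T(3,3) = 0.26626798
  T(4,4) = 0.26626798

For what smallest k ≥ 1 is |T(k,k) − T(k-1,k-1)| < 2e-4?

|T(1,1) − T(0,0)| = 0.00314640 ≥ 2e-4
|T(2,2) − T(1,1)| = 0.00001108 < 2e-4

k = 2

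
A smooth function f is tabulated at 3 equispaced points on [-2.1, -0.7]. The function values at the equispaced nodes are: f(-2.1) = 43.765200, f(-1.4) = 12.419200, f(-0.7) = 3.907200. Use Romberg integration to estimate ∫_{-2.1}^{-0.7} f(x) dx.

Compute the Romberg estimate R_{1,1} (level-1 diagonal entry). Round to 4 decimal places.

22.7148

R_{0,0} (trapezoid, 1 panel, h=1.4000): 33.370680
R_{1,0} (trapezoid, 2 panels, h=0.7000): 25.378780
R_{1,1} = 25.378780 + (25.378780 − 33.370680)/3 = 22.714813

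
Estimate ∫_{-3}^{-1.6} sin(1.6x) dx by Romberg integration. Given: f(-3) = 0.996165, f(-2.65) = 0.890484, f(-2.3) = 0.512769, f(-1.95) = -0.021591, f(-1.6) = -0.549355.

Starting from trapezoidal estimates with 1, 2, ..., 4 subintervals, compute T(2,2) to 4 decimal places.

0.5769

T(0,0) (trapezoid, 1 panel, h=1.4000): 0.312767
T(1,0) (trapezoid, 2 panels, h=0.7000): 0.515322
T(2,0) (trapezoid, 4 panels, h=0.3500): 0.561773
T(1,1) = 0.515322 + (0.515322 − 0.312767)/3 = 0.582840
T(2,1) = 0.561773 + (0.561773 − 0.515322)/3 = 0.577257
T(2,2) = 0.577257 + (0.577257 − 0.582840)/15 = 0.576885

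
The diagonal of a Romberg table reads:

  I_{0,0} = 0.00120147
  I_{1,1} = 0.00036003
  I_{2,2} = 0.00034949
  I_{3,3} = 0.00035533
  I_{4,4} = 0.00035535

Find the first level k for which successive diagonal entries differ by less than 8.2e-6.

|I_{1,1} − I_{0,0}| = 0.00084144 ≥ 8.2e-6
|I_{2,2} − I_{1,1}| = 0.00001054 ≥ 8.2e-6
|I_{3,3} − I_{2,2}| = 0.00000584 < 8.2e-6

k = 3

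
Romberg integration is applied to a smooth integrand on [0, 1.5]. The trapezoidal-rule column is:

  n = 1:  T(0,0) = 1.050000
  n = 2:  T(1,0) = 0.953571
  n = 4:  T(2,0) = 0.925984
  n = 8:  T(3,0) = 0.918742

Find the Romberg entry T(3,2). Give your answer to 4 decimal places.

Richardson extrapolation on the trapezoidal column (denominator 4−1=3):
T(2,1) = 0.925984 + (0.925984 − 0.953571)/3 = 0.916788
T(3,1) = 0.918742 + (0.918742 − 0.925984)/3 = 0.916328
T(3,2) = 0.916328 + (0.916328 − 0.916788)/15 = 0.916297
(Column j=1 coincides with Simpson's rule on the same nodes.)

0.9163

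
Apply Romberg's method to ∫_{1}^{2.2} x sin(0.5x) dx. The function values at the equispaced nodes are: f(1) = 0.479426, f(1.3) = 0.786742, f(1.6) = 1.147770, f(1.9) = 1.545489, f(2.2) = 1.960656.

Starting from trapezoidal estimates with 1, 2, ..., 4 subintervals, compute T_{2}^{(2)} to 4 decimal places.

1.4065

T_{0}^{(0)} (trapezoid, 1 panel, h=1.2000): 1.464049
T_{1}^{(0)} (trapezoid, 2 panels, h=0.6000): 1.420687
T_{2}^{(0)} (trapezoid, 4 panels, h=0.3000): 1.410013
T_{1}^{(1)} = 1.420687 + (1.420687 − 1.464049)/3 = 1.406233
T_{2}^{(1)} = 1.410013 + (1.410013 − 1.420687)/3 = 1.406455
T_{2}^{(2)} = 1.406455 + (1.406455 − 1.406233)/15 = 1.406470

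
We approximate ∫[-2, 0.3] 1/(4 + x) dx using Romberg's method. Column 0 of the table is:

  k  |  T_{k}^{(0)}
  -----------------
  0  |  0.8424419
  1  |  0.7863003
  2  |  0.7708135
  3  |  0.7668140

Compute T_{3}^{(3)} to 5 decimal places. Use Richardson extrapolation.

0.76547

T_{1}^{(1)} = 0.7863003 + (0.7863003 − 0.8424419)/3 = 0.7675864
T_{2}^{(1)} = (4·0.7708135 − 0.7863003) / 3 = 0.7656512
T_{3}^{(1)} = 0.7668140 + (0.7668140 − 0.7708135)/3 = 0.7654808
T_{2}^{(2)} = 0.7656512 + (0.7656512 − 0.7675864)/15 = 0.7655222
T_{3}^{(2)} = (16·0.7654808 − 0.7656512) / 15 = 0.7654694
T_{3}^{(3)} = (64·0.7654694 − 0.7655222) / 63 = 0.7654686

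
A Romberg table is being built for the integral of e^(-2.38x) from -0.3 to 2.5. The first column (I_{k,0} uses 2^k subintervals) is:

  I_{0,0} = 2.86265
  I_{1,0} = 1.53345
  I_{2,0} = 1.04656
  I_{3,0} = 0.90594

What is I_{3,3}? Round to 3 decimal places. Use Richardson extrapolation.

I_{1,1} = (4·1.53345 − 2.86265) / 3 = 1.09038
I_{2,1} = (4·1.04656 − 1.53345) / 3 = 0.88426
I_{3,1} = 0.90594 + (0.90594 − 1.04656)/3 = 0.85907
I_{2,2} = 0.88426 + (0.88426 − 1.09038)/15 = 0.87052
I_{3,2} = 0.85907 + (0.85907 − 0.88426)/15 = 0.85739
I_{3,3} = (64·0.85739 − 0.87052) / 63 = 0.85718

0.857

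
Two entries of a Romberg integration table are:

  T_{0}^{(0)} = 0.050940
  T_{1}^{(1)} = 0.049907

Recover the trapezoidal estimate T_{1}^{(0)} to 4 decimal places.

0.0502

From T_{1}^{(1)} = (4·T_{1}^{(0)} − T_{0}^{(0)})/3, solve for T_{1}^{(0)}:
4·T_{1}^{(0)} = 3·0.049907 + 0.050940 = 0.200661
T_{1}^{(0)} = 0.050165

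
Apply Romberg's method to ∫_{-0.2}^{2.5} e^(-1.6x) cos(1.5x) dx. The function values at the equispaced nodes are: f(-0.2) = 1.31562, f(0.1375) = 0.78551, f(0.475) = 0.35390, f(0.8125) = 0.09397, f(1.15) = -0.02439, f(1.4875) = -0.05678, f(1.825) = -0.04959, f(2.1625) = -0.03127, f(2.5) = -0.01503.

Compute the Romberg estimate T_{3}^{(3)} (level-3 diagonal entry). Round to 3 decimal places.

T_{0}^{(0)} (trapezoid, 1 panel, h=2.7000): 1.75580
T_{1}^{(0)} (trapezoid, 2 panels, h=1.3500): 0.84497
T_{2}^{(0)} (trapezoid, 4 panels, h=0.6750): 0.62790
T_{3}^{(0)} (trapezoid, 8 panels, h=0.3375): 0.58106
T_{1}^{(1)} = 0.84497 + (0.84497 − 1.75580)/3 = 0.54136
T_{2}^{(1)} = 0.62790 + (0.62790 − 0.84497)/3 = 0.55554
T_{3}^{(1)} = 0.58106 + (0.58106 − 0.62790)/3 = 0.56545
T_{2}^{(2)} = 0.55554 + (0.55554 − 0.54136)/15 = 0.55649
T_{3}^{(2)} = 0.56545 + (0.56545 − 0.55554)/15 = 0.56611
T_{3}^{(3)} = 0.56611 + (0.56611 − 0.55649)/63 = 0.56626

0.566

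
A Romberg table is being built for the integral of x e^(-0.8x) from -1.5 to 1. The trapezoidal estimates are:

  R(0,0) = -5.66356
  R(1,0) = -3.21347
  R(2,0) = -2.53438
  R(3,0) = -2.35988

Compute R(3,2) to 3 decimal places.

Richardson extrapolation on the trapezoidal column (denominator 4−1=3):
R(2,1) = (4·(-2.53438) − (-3.21347)) / 3 = -2.30802
R(3,1) = -2.35988 + (-2.35988 − (-2.53438))/3 = -2.30171
R(3,2) = (16·(-2.30171) − (-2.30802)) / 15 = -2.30129

-2.301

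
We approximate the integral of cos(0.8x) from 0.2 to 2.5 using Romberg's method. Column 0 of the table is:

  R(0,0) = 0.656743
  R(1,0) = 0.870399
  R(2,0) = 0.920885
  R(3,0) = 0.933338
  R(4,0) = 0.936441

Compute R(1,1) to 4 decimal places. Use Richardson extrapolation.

Richardson extrapolation on the trapezoidal column (denominator 4−1=3):
R(1,1) = (4·0.870399 − 0.656743) / 3 = 0.941618

0.9416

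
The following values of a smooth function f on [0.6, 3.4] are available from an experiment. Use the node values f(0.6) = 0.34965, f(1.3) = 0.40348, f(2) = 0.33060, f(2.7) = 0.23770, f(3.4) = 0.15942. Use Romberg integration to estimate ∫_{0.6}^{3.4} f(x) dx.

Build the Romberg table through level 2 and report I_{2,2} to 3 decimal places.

0.873

I_{0,0} (trapezoid, 1 panel, h=2.8000): 0.71270
I_{1,0} (trapezoid, 2 panels, h=1.4000): 0.81919
I_{2,0} (trapezoid, 4 panels, h=0.7000): 0.85842
I_{1,1} = 0.81919 + (0.81919 − 0.71270)/3 = 0.85469
I_{2,1} = 0.85842 + (0.85842 − 0.81919)/3 = 0.87150
I_{2,2} = 0.87150 + (0.87150 − 0.85469)/15 = 0.87262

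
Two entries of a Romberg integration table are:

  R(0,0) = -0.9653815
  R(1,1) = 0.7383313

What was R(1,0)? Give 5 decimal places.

0.31240

From R(1,1) = (4·R(1,0) − R(0,0))/3, solve for R(1,0):
4·R(1,0) = 3·0.7383313 + (-0.9653815) = 1.2496124
R(1,0) = 0.3124031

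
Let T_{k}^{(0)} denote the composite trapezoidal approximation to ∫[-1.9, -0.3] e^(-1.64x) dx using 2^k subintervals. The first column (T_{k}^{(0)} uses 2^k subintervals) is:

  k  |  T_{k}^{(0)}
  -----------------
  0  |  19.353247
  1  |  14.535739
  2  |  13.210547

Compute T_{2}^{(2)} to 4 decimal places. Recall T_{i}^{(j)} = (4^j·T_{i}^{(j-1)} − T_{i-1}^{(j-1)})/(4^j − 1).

12.7581

Richardson extrapolation on the trapezoidal column (denominator 4−1=3):
T_{1}^{(1)} = 14.535739 + (14.535739 − 19.353247)/3 = 12.929903
T_{2}^{(1)} = (4·13.210547 − 14.535739) / 3 = 12.768816
T_{2}^{(2)} = (16·12.768816 − 12.929903) / 15 = 12.758077
(Column j=1 coincides with Simpson's rule on the same nodes.)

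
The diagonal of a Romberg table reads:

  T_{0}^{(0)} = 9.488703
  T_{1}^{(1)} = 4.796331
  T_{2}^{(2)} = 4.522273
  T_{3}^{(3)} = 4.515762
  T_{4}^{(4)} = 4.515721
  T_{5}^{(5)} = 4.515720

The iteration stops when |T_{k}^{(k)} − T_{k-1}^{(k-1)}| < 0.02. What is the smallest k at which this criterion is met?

|T_{1}^{(1)} − T_{0}^{(0)}| = 4.692372 ≥ 0.02
|T_{2}^{(2)} − T_{1}^{(1)}| = 0.274058 ≥ 0.02
|T_{3}^{(3)} − T_{2}^{(2)}| = 0.006511 < 0.02

k = 3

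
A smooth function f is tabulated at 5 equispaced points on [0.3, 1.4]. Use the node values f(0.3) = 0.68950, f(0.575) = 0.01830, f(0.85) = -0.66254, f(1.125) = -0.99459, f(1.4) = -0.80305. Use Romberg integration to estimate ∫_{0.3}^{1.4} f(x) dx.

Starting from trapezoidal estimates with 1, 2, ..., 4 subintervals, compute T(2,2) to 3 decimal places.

-0.489

T(0,0) (trapezoid, 1 panel, h=1.1000): -0.06245
T(1,0) (trapezoid, 2 panels, h=0.5500): -0.39562
T(2,0) (trapezoid, 4 panels, h=0.2750): -0.46629
T(1,1) = -0.39562 + (-0.39562 − (-0.06245))/3 = -0.50668
T(2,1) = -0.46629 + (-0.46629 − (-0.39562))/3 = -0.48985
T(2,2) = -0.48985 + (-0.48985 − (-0.50668))/15 = -0.48873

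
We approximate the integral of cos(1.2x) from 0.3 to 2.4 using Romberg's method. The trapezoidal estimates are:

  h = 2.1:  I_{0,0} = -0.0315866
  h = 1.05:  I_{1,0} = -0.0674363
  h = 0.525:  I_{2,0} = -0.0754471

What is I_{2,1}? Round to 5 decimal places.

I_{2,1} = (4·(-0.0754471) − (-0.0674363)) / 3 = -0.0781174

-0.07812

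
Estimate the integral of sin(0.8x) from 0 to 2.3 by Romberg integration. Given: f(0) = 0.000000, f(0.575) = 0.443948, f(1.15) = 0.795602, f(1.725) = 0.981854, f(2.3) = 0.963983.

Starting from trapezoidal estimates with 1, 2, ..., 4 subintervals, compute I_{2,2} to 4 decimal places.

1.5824

I_{0,0} (trapezoid, 1 panel, h=2.3000): 1.108580
I_{1,0} (trapezoid, 2 panels, h=1.1500): 1.469233
I_{2,0} (trapezoid, 4 panels, h=0.5750): 1.554452
I_{1,1} = 1.469233 + (1.469233 − 1.108580)/3 = 1.589451
I_{2,1} = 1.554452 + (1.554452 − 1.469233)/3 = 1.582858
I_{2,2} = 1.582858 + (1.582858 − 1.589451)/15 = 1.582418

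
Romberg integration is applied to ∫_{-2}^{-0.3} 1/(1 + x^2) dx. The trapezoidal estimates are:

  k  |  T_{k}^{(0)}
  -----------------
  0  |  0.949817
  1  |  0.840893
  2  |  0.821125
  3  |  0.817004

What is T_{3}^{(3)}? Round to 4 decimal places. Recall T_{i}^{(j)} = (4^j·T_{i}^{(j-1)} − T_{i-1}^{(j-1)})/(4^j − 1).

T_{1}^{(1)} = 0.840893 + (0.840893 − 0.949817)/3 = 0.804585
T_{2}^{(1)} = 0.821125 + (0.821125 − 0.840893)/3 = 0.814536
T_{3}^{(1)} = 0.817004 + (0.817004 − 0.821125)/3 = 0.815630
T_{2}^{(2)} = (16·0.814536 − 0.804585) / 15 = 0.815199
T_{3}^{(2)} = 0.815630 + (0.815630 − 0.814536)/15 = 0.815703
T_{3}^{(3)} = (64·0.815703 − 0.815199) / 63 = 0.815711

0.8157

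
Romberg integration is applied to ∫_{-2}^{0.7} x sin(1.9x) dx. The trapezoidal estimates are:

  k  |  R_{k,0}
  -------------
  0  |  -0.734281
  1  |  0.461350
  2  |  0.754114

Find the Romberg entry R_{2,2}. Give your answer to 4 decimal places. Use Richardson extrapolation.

0.8512

R_{1,1} = (4·0.461350 − (-0.734281)) / 3 = 0.859894
R_{2,1} = 0.754114 + (0.754114 − 0.461350)/3 = 0.851702
R_{2,2} = 0.851702 + (0.851702 − 0.859894)/15 = 0.851156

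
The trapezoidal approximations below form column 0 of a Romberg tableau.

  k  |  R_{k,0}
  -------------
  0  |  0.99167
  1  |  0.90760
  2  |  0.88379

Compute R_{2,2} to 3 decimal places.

R_{1,1} = (4·0.90760 − 0.99167) / 3 = 0.87958
R_{2,1} = (4·0.88379 − 0.90760) / 3 = 0.87585
R_{2,2} = (16·0.87585 − 0.87958) / 15 = 0.87560

0.876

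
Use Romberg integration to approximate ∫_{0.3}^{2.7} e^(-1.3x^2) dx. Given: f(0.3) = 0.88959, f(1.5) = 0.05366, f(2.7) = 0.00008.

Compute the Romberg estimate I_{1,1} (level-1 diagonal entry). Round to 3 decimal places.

I_{0,0} (trapezoid, 1 panel, h=2.4000): 1.06760
I_{1,0} (trapezoid, 2 panels, h=1.2000): 0.59819
I_{1,1} = 0.59819 + (0.59819 − 1.06760)/3 = 0.44172

0.442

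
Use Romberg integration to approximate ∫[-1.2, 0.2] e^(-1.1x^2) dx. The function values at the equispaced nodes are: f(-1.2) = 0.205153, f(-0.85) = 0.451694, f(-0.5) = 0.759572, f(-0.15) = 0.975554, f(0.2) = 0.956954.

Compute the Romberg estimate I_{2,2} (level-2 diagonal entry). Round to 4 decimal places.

0.9788

I_{0,0} (trapezoid, 1 panel, h=1.4000): 0.813475
I_{1,0} (trapezoid, 2 panels, h=0.7000): 0.938438
I_{2,0} (trapezoid, 4 panels, h=0.3500): 0.968756
I_{1,1} = 0.938438 + (0.938438 − 0.813475)/3 = 0.980092
I_{2,1} = 0.968756 + (0.968756 − 0.938438)/3 = 0.978862
I_{2,2} = 0.978862 + (0.978862 − 0.980092)/15 = 0.978780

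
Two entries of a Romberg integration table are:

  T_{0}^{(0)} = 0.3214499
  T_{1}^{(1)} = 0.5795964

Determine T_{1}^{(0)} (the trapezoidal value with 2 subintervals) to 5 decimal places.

0.51506

From T_{1}^{(1)} = (4·T_{1}^{(0)} − T_{0}^{(0)})/3, solve for T_{1}^{(0)}:
4·T_{1}^{(0)} = 3·0.5795964 + 0.3214499 = 2.0602391
T_{1}^{(0)} = 0.5150598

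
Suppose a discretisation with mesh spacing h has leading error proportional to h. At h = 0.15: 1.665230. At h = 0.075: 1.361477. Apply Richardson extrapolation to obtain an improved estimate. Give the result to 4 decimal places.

1.0577

The leading error scales as h; refining by a factor of 2 reduces it by 2^1 = 2.
Extrapolated value = (2·A(h/2) − A(h)) / (2 − 1)
= (2·1.361477 − 1.665230) / 1
= 1.057724 / 1 = 1.057724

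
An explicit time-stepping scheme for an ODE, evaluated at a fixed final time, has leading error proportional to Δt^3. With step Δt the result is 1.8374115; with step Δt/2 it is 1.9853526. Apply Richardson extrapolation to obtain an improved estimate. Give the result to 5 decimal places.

The leading error scales as Δt^3; refining by a factor of 2 reduces it by 2^3 = 8.
Extrapolated value = (8·A(Δt/2) − A(Δt)) / (8 − 1)
= (8·1.9853526 − 1.8374115) / 7
= 14.0454093 / 7 = 2.0064870

2.00649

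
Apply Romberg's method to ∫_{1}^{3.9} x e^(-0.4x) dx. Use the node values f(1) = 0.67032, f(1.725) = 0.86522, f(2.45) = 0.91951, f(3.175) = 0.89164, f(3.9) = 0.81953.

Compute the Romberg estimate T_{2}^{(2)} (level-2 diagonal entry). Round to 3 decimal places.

T_{0}^{(0)} (trapezoid, 1 panel, h=2.9000): 2.16028
T_{1}^{(0)} (trapezoid, 2 panels, h=1.4500): 2.41343
T_{2}^{(0)} (trapezoid, 4 panels, h=0.7250): 2.48044
T_{1}^{(1)} = 2.41343 + (2.41343 − 2.16028)/3 = 2.49781
T_{2}^{(1)} = 2.48044 + (2.48044 − 2.41343)/3 = 2.50278
T_{2}^{(2)} = 2.50278 + (2.50278 − 2.49781)/15 = 2.50311

2.503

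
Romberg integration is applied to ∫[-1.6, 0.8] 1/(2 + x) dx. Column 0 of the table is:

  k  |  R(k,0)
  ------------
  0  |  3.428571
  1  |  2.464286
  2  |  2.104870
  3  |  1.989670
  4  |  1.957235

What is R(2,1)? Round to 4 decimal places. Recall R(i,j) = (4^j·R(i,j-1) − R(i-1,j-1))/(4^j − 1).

R(2,1) = (4·2.104870 − 2.464286) / 3 = 1.985065

1.9851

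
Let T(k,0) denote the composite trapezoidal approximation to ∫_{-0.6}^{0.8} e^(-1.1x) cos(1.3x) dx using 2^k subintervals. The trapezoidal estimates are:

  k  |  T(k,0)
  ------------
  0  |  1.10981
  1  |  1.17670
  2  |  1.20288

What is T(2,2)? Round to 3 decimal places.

1.212

T(1,1) = 1.17670 + (1.17670 − 1.10981)/3 = 1.19900
T(2,1) = 1.20288 + (1.20288 − 1.17670)/3 = 1.21161
T(2,2) = (16·1.21161 − 1.19900) / 15 = 1.21245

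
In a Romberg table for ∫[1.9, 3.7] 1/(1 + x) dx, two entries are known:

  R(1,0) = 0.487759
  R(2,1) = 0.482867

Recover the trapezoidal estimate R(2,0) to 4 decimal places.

From R(2,1) = (4·R(2,0) − R(1,0))/3, solve for R(2,0):
4·R(2,0) = 3·0.482867 + 0.487759 = 1.936360
R(2,0) = 0.484090

0.4841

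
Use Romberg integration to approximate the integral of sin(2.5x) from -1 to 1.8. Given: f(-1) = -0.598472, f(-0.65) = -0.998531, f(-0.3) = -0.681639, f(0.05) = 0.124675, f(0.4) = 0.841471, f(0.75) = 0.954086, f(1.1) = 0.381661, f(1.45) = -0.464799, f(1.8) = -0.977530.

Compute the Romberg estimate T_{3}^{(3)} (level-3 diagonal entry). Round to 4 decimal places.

-0.2343

T_{0}^{(0)} (trapezoid, 1 panel, h=2.8000): -2.206403
T_{1}^{(0)} (trapezoid, 2 panels, h=1.4000): 0.074858
T_{2}^{(0)} (trapezoid, 4 panels, h=0.7000): -0.172556
T_{3}^{(0)} (trapezoid, 8 panels, h=0.3500): -0.220877
T_{1}^{(1)} = 0.074858 + (0.074858 − (-2.206403))/3 = 0.835278
T_{2}^{(1)} = -0.172556 + (-0.172556 − 0.074858)/3 = -0.255027
T_{3}^{(1)} = -0.220877 + (-0.220877 − (-0.172556))/3 = -0.236984
T_{2}^{(2)} = -0.255027 + (-0.255027 − 0.835278)/15 = -0.327714
T_{3}^{(2)} = -0.236984 + (-0.236984 − (-0.255027))/15 = -0.235781
T_{3}^{(3)} = -0.235781 + (-0.235781 − (-0.327714))/63 = -0.234322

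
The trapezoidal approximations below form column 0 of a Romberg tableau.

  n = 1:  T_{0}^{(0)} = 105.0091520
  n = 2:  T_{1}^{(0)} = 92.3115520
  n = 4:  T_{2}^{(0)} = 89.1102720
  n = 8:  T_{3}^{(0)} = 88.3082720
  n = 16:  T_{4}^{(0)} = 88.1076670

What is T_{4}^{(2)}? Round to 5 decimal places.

Richardson extrapolation on the trapezoidal column (denominator 4−1=3):
T_{3}^{(1)} = (4·88.3082720 − 89.1102720) / 3 = 88.0409387
T_{4}^{(1)} = 88.1076670 + (88.1076670 − 88.3082720)/3 = 88.0407987
T_{4}^{(2)} = (16·88.0407987 − 88.0409387) / 15 = 88.0407894
(Column j=1 coincides with Simpson's rule on the same nodes.)

88.04079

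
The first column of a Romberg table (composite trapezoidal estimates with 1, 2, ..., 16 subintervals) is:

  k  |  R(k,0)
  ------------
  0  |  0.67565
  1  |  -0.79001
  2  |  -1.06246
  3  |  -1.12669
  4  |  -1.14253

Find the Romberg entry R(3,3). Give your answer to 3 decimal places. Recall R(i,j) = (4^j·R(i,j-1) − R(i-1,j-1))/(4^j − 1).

R(1,1) = -0.79001 + (-0.79001 − 0.67565)/3 = -1.27856
R(2,1) = -1.06246 + (-1.06246 − (-0.79001))/3 = -1.15328
R(3,1) = (4·(-1.12669) − (-1.06246)) / 3 = -1.14810
R(2,2) = (16·(-1.15328) − (-1.27856)) / 15 = -1.14493
R(3,2) = -1.14810 + (-1.14810 − (-1.15328))/15 = -1.14775
R(3,3) = -1.14775 + (-1.14775 − (-1.14493))/63 = -1.14779

-1.148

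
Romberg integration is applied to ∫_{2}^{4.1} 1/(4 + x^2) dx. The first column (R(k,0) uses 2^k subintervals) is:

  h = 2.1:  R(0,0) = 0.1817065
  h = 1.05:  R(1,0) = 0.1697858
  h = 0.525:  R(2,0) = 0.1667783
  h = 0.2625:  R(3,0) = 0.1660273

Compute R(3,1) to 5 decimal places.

Richardson extrapolation on the trapezoidal column (denominator 4−1=3):
R(3,1) = (4·0.1660273 − 0.1667783) / 3 = 0.1657770

0.16578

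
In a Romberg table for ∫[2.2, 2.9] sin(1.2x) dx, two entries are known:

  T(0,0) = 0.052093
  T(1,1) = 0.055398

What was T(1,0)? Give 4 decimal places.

0.0546

From T(1,1) = (4·T(1,0) − T(0,0))/3, solve for T(1,0):
4·T(1,0) = 3·0.055398 + 0.052093 = 0.218287
T(1,0) = 0.054572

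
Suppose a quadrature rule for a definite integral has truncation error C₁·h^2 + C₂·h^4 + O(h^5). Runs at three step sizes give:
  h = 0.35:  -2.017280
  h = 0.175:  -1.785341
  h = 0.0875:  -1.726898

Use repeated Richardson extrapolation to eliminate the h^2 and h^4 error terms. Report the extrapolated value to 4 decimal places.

-1.7074

First eliminate the h^2 term (factor 2^2 = 4):
  B₁ = (4·(-1.785341) − (-2.017280))/3 = -1.708028
  B₂ = (4·(-1.726898) − (-1.785341))/3 = -1.707417
Then eliminate the h^4 term (factor 2^4 = 16):
  (16·(-1.707417) − (-1.708028))/15 = -1.707376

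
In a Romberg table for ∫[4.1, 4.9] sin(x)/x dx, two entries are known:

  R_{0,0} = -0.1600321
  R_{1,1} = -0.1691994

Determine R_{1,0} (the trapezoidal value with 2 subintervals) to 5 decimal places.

-0.16691

From R_{1,1} = (4·R_{1,0} − R_{0,0})/3, solve for R_{1,0}:
4·R_{1,0} = 3·(-0.1691994) + (-0.1600321) = -0.6676303
R_{1,0} = -0.1669076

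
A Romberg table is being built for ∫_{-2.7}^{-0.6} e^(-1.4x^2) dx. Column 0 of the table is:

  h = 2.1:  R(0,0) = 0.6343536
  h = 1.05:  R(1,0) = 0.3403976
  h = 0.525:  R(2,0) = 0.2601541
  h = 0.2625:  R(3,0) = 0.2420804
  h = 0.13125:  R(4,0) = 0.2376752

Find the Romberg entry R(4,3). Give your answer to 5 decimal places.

Richardson extrapolation on the trapezoidal column (denominator 4−1=3):
R(2,1) = 0.2601541 + (0.2601541 − 0.3403976)/3 = 0.2334063
R(3,1) = 0.2420804 + (0.2420804 − 0.2601541)/3 = 0.2360558
R(4,1) = (4·0.2376752 − 0.2420804) / 3 = 0.2362068
R(3,2) = (16·0.2360558 − 0.2334063) / 15 = 0.2362324
R(4,2) = (16·0.2362068 − 0.2360558) / 15 = 0.2362169
R(4,3) = 0.2362169 + (0.2362169 − 0.2362324)/63 = 0.2362167

0.23622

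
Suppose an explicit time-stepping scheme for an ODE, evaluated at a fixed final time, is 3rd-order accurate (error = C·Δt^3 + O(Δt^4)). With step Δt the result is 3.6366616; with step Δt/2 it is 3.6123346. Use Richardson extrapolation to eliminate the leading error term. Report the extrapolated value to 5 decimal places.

3.60886

Extrapolated value = (8·A(Δt/2) − A(Δt)) / (8 − 1)
= (8·3.6123346 − 3.6366616) / 7
= 25.2620152 / 7 = 3.6088593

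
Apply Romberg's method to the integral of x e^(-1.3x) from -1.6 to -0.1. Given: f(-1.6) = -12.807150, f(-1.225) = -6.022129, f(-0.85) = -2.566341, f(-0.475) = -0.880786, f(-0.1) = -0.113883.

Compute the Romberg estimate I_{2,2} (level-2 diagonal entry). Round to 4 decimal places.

-5.7023

I_{0,0} (trapezoid, 1 panel, h=1.5000): -9.690775
I_{1,0} (trapezoid, 2 panels, h=0.7500): -6.770143
I_{2,0} (trapezoid, 4 panels, h=0.3750): -5.973665
I_{1,1} = -6.770143 + (-6.770143 − (-9.690775))/3 = -5.796599
I_{2,1} = -5.973665 + (-5.973665 − (-6.770143))/3 = -5.708172
I_{2,2} = -5.708172 + (-5.708172 − (-5.796599))/15 = -5.702277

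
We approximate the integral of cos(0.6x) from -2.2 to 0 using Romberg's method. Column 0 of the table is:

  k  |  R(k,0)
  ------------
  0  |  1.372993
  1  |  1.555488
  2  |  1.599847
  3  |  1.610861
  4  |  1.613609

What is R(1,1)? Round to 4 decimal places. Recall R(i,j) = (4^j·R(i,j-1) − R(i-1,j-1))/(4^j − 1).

Richardson extrapolation on the trapezoidal column (denominator 4−1=3):
R(1,1) = 1.555488 + (1.555488 − 1.372993)/3 = 1.616320

1.6163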